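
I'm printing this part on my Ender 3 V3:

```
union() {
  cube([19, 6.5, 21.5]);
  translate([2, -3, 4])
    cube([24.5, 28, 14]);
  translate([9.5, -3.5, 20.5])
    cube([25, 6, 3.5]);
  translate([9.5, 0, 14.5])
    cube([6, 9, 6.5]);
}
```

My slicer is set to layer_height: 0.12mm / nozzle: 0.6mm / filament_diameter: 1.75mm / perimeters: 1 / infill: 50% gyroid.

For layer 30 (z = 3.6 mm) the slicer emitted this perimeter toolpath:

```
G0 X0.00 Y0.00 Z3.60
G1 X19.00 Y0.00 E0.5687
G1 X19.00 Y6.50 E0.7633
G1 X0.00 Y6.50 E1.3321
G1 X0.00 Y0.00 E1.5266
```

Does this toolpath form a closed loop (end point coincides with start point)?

yes

Start point (G0): (0.00, 0.00). End point (last G1): the path returns to the start — closed.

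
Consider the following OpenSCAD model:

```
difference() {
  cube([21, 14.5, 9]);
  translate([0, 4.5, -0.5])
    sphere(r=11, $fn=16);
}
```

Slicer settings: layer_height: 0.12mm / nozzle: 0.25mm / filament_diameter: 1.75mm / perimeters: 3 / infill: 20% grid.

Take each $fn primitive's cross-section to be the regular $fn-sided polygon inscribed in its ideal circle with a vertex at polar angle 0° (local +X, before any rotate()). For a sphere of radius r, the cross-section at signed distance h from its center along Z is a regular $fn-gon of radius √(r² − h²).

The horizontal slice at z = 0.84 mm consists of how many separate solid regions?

1

At z = 0.84 mm: the cube is present — its section is the full 21×14.5 rectangle; the r=11 sphere at (0, 4.5) contributes a regular 16-gon of circumradius √(11²−1.34²) = 10.918; Taking the first minus the rest: starting from the 21×14.5 cube, the r=11 sphere at (0, 4.5) partially overlaps it — only the 136.22 mm² overlap (of its 364.94 mm²) is removed, clipping the outline — 1 connected region. The result has 1 disconnected region.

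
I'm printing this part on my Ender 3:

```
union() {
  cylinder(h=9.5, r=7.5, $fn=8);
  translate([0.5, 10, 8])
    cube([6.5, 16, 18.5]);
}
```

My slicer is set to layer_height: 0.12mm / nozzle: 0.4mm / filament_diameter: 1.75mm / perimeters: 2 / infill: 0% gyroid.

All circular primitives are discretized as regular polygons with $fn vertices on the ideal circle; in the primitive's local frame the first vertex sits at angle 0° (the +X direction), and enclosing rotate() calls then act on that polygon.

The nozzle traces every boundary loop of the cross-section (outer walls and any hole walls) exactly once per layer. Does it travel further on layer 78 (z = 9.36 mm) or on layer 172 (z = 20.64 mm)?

Layer 78 (z = 9.36): the cylinder: section is a regular 8-gon, circumradius r=7.5 (perimeter = 2·8·7.500·sin(180°/8) = 45.92 mm); the cube at (0.5, 10) (footprint 6.5×16) is included at this height (perimeter 45.00 mm); Merging all regions: the 2 present regions are separate (no shared area or edge), so areas and boundary lengths simply add and each stays a separate island — boundary = 90.92 mm. So its perimeter = 90.92 mm. Layer 172 (z = 20.64): the cylinder does not reach this height (z outside [0, 9.5]); the 6.5×16 cube at (0.5, 10) contributes its full rectangle (perimeter 45.00 mm); Combining (union): only the 6.5×16 cube at (0.5, 10) is present, so the union is just that shape — boundary = 45.00 mm. So its perimeter = 45.00 mm. Layer 78 is larger (90.92 vs 45.00 mm).

layer 78 (z = 9.36 mm)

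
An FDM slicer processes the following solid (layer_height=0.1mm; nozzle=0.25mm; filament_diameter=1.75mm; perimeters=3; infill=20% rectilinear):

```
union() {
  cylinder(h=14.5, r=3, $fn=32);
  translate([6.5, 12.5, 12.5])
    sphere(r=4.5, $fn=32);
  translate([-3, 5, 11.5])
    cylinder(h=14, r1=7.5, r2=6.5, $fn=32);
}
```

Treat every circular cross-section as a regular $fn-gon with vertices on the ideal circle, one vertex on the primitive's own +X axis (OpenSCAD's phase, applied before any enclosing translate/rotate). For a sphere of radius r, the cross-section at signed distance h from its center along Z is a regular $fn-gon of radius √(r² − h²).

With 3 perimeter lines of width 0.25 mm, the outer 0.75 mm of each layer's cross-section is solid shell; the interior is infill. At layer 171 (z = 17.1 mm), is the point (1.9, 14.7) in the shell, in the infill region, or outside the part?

At z = 17.1 mm: the cylinder does not reach this height (z outside [0, 14.5]); the sphere at (6.5, 12.5) is not intersected at this z (|z−center|=4.600 > r=4.5); the cone at (-3, 5): at t=0.400 of its height the radius interpolates to r₁+(r₂−r₁)t = 7.100, giving a regular 32-gon of that circumradius; Taking the union: only the cone at (-3, 5) is present, so the union is just that shape — 1 connected region. Overall, the cross-section is a single solid region. The nearest boundary edge runs (0.94, 10.90)→(-0.28, 11.56); distance from the point to it = 3.80 mm. The point is not inside any of the regions above, so it lies outside the cross-section (3.80 mm from the nearest boundary).

outside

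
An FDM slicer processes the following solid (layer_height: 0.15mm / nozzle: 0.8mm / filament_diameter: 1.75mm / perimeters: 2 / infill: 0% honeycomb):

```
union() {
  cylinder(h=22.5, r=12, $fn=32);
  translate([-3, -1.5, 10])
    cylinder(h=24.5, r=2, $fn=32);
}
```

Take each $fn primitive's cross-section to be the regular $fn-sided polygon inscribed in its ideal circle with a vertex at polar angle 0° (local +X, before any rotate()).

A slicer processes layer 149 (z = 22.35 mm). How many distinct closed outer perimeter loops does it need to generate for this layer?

1

At z = 22.35 mm: the cylinder: section is a regular 32-gon, circumradius r=12; the r=2 cylinder at (-3, -1.5) contributes a regular 32-gon of circumradius 2; Combining (union): the r=2 cylinder at (-3, -1.5) lies entirely inside the r=12 cylinder, so the union is just the r=12 cylinder — 1 connected region. The result has 1 disconnected region.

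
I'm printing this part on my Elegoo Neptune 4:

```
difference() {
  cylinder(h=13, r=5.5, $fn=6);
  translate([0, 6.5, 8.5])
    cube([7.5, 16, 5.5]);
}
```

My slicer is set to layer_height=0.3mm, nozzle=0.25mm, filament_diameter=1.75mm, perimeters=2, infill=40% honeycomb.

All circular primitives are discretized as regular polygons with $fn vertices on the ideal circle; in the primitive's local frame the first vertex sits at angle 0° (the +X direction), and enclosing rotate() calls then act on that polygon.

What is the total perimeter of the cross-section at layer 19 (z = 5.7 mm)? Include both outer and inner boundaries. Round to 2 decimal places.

33.00 mm

At z = 5.7 mm: the r=5.5 cylinder gives a regular 6-gon of circumradius 5.5 (constant along its height) (perimeter = 2·6·5.500·sin(180°/6) = 33.00 mm); the cube at (0, 6.5) is absent (z outside [8.5, 14]); Taking the first minus the rest: none of the subtracted shapes is present at this height, so the r=5.5 cylinder is unchanged — boundary = 33.00 mm. Overall, the cross-section is a single solid region. Total boundary length (outer) = 33.00 mm.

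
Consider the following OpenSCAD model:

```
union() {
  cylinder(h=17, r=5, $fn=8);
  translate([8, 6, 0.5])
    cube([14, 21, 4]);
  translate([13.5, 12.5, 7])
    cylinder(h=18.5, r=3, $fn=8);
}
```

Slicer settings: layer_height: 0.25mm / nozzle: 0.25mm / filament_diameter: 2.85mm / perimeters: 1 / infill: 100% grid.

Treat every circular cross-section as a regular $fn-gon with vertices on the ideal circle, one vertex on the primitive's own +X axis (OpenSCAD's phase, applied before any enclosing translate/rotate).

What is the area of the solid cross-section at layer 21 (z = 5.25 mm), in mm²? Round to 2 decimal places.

70.71 mm²

At z = 5.25 mm: the cylinder: section is a regular 8-gon, circumradius r=5 (area = (8/2)·5.000²·sin(360°/8) = 70.71 mm²); the cube at (8, 6) is not intersected at this z (z outside [0.5, 4.5]); the cylinder at (13.5, 12.5) does not reach this height (z outside [7, 25.5]); Taking the union: only the r=5 cylinder is present, so the union is just that shape — area = 70.71 mm². Overall, the cross-section is a single solid region. Net area = 70.71 mm².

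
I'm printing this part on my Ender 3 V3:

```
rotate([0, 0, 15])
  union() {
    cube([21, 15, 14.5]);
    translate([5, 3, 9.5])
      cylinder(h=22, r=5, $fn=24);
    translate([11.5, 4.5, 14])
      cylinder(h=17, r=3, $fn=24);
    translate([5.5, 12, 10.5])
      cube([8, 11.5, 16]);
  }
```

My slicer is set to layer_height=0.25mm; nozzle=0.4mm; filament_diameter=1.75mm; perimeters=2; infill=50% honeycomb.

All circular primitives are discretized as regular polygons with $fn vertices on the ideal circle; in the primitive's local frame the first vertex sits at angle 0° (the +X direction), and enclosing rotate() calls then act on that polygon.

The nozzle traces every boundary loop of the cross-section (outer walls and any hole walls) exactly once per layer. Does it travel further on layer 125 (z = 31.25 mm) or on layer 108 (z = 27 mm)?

Layer 125 (z = 31.25): the cube does not reach this height (z outside [0, 14.5]); the r=5 cylinder at (5, 3) gives a regular 24-gon of circumradius 5 (constant along its height) (perimeter = 2·24·5.000·sin(180°/24) = 31.33 mm); the cylinder at (11.5, 4.5) is absent (z outside [14, 31]); the cube at (5.5, 12) is not intersected at this z (z outside [10.5, 26.5]); Merging all regions: only the r=5 cylinder at (5, 3) is present, so the union is just that shape — boundary = 31.33 mm; (rotated 15° about Z; rotation is an isometry so areas/perimeters/island counts are preserved). So its perimeter = 31.33 mm. Layer 108 (z = 27): the cube does not reach this height (z outside [0, 14.5]); the r=5 cylinder at (5, 3) gives a regular 24-gon of circumradius 5 (constant along its height) (perimeter = 2·24·5.000·sin(180°/24) = 31.33 mm); the r=3 cylinder at (11.5, 4.5) contributes a regular 24-gon of circumradius 3 (perimeter = 2·24·3.000·sin(180°/24) = 18.80 mm); the cube at (5.5, 12) is not intersected at this z (z outside [10.5, 26.5]); Merging all regions: the regions partially overlap (shared area 3.62 mm²), so the edge portions inside another operand are dropped and the merged outline is re-measured after clipping — boundary = 41.27 mm; (rotated 15° about Z; rotation is an isometry so areas/perimeters/island counts are preserved). So its perimeter = 41.27 mm. Layer 108 is larger (41.27 vs 31.33 mm).

layer 108 (z = 27 mm)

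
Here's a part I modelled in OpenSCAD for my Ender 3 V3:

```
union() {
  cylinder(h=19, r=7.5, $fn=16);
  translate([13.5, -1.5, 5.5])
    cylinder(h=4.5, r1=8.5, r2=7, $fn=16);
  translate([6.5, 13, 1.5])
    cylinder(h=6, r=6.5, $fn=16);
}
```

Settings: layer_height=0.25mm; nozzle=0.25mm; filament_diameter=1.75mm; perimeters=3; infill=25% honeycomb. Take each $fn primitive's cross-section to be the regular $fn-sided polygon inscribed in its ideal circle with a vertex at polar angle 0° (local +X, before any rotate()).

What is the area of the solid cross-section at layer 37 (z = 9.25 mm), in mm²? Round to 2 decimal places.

At z = 9.25 mm: the cylinder: section is a regular 16-gon, circumradius r=7.5 (area = (16/2)·7.500²·sin(360°/16) = 172.21 mm²); the cone at (13.5, -1.5) (r1=8.5→r2=7) has section circumradius 7.250 here — a regular 16-gon (area = (16/2)·7.250²·sin(360°/16) = 160.92 mm²); the cylinder at (6.5, 13) is absent (z outside [1.5, 7.5]); Merging all regions: the regions partially overlap — summed areas 333.13 mm² minus the doubly-counted overlap 3.46 mm² gives 329.67 mm² — area = 329.67 mm². Overall, the cross-section is a single solid region. Net area = 329.67 mm².

329.67 mm²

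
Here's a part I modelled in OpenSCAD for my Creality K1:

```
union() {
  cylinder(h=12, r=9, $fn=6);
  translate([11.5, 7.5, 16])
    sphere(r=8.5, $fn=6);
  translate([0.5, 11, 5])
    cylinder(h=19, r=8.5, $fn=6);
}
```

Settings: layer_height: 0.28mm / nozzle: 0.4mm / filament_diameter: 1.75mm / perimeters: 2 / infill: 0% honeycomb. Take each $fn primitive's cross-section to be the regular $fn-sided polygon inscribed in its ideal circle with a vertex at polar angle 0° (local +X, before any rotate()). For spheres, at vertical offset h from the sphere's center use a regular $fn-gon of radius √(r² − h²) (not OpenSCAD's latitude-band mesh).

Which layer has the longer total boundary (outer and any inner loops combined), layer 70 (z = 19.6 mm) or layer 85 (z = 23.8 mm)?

Layer 70 (z = 19.6): the cylinder is absent (z outside [0, 12]); the sphere at (11.5, 7.5): section is a regular 6-gon, circumradius = √(r²−h²) = √(8.5²−3.6²) = 7.700 (perimeter = 2·6·7.700·sin(180°/6) = 46.20 mm); the r=8.5 cylinder at (0.5, 11) gives a regular 6-gon of circumradius 8.5 (constant along its height) (perimeter = 2·6·8.500·sin(180°/6) = 51.00 mm); Combining (union): the regions partially overlap (shared area 19.88 mm²), so the edge portions inside another operand are dropped and the merged outline is re-measured after clipping — boundary = 76.40 mm. So its perimeter = 76.40 mm. Layer 85 (z = 23.8): the cylinder is not intersected at this z (z outside [0, 12]); the r=8.5 sphere at (11.5, 7.5) contributes a regular 6-gon of circumradius √(8.5²−7.8²) = 3.378 (perimeter = 2·6·3.378·sin(180°/6) = 20.27 mm); the r=8.5 cylinder at (0.5, 11) contributes a regular 6-gon of circumradius 8.5 (perimeter = 2·6·8.500·sin(180°/6) = 51.00 mm); Merging all regions: the 2 present regions are separate (no shared area or edge), so areas and boundary lengths simply add and each stays a separate island — boundary = 71.27 mm. So its perimeter = 71.27 mm. Layer 70 is larger (76.40 vs 71.27 mm).

layer 70 (z = 19.6 mm)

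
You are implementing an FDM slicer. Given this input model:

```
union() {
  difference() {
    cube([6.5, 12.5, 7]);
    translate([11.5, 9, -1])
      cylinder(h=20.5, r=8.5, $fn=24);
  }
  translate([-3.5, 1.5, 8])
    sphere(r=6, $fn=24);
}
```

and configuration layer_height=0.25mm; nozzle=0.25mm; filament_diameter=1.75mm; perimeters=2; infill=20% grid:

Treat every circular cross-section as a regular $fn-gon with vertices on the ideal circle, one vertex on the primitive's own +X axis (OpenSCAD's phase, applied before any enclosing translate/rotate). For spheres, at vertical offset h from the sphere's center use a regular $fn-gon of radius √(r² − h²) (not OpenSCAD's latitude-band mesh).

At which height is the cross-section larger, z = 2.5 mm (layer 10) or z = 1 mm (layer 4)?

layer 10 (z = 2.5 mm)

Layer 10 (z = 2.5): the cube (footprint 6.5×12.5) is included at this height (area 81.25 mm²); the r=8.5 cylinder at (11.5, 9) contributes a regular 24-gon of circumradius 8.5 (area = (24/2)·8.500²·sin(360°/24) = 224.40 mm²); After the difference (first − rest): starting from the 6.5×12.5 cube (81.25 mm²), the r=8.5 cylinder at (11.5, 9) partially overlaps it — only the 27.66 mm² overlap (of its 224.40 mm²) is removed, clipping the outline — area = 53.59 mm²; the r=6 sphere at (-3.5, 1.5) slices to a regular 24-gon of circumradius 2.398 (√(r²−h²) with h=5.5 from center) (area = (24/2)·2.398²·sin(360°/24) = 17.86 mm²); Combining (union): the 2 present regions are separate (no shared area or edge), so areas and boundary lengths simply add and each stays a separate island — area = 71.45 mm². So its area = 71.45 mm². Layer 4 (z = 1): the 6.5×12.5 cube contributes its full rectangle (area 81.25 mm²); the cylinder at (11.5, 9): section is a regular 24-gon, circumradius r=8.5 (area = (24/2)·8.500²·sin(360°/24) = 224.40 mm²); After the difference (first − rest): starting from the 6.5×12.5 cube (81.25 mm²), the r=8.5 cylinder at (11.5, 9) partially overlaps it — only the 27.66 mm² overlap (of its 224.40 mm²) is removed, clipping the outline — area = 53.59 mm²; the sphere at (-3.5, 1.5) is absent (|z−center|=7.000 > r=6); Merging all regions: only that combined region is present, so the union is just that shape — area = 53.59 mm². So its area = 53.59 mm². Layer 10 is larger (71.45 vs 53.59 mm²).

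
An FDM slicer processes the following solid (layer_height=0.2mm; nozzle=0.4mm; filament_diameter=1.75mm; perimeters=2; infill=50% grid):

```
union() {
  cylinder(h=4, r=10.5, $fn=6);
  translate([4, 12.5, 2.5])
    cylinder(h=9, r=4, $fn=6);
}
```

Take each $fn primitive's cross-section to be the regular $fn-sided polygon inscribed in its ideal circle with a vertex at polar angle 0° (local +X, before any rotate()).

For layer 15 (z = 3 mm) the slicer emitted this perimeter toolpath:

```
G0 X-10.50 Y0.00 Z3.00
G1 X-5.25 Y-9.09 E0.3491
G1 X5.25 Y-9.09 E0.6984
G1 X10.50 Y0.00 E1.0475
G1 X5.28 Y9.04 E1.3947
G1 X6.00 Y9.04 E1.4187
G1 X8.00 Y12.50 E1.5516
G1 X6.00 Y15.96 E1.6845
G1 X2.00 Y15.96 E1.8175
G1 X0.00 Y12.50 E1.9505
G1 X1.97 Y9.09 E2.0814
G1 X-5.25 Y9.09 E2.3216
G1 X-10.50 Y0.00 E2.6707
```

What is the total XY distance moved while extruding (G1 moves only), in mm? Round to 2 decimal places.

Sum the Euclidean lengths of each G1 segment: total = 80.30 mm.

80.30 mm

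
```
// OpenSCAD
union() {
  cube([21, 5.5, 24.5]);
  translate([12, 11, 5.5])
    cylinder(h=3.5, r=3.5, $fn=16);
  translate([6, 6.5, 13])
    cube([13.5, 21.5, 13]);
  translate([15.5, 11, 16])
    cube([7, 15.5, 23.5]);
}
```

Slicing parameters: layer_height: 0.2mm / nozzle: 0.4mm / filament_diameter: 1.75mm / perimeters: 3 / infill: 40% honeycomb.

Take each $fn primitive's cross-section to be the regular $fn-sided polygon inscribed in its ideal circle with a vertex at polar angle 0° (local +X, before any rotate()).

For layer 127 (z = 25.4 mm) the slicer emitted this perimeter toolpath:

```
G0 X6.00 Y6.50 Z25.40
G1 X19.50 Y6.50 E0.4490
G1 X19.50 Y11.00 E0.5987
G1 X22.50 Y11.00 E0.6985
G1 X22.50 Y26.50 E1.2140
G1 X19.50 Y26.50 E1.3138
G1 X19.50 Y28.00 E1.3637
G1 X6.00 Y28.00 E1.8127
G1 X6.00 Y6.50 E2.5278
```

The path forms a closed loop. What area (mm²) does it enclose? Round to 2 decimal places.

Apply the shoelace formula to the sequence of (X, Y) vertices; enclosed area = 336.75 mm².

336.75 mm²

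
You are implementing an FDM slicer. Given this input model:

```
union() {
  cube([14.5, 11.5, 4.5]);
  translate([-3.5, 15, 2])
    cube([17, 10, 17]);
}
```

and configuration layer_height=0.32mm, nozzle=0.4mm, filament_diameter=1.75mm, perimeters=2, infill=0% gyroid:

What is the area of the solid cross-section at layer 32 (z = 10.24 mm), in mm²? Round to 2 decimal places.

At z = 10.24 mm: the cube is absent (z outside [0, 4.5]); the cube at (-3.5, 15) (footprint 17×10) is included at this height (area 170.00 mm²); Merging all regions: only the 17×10 cube at (-3.5, 15) is present, so the union is just that shape — area = 170.00 mm². Overall, the cross-section is a single solid region. Net area = 170.00 mm².

170.00 mm²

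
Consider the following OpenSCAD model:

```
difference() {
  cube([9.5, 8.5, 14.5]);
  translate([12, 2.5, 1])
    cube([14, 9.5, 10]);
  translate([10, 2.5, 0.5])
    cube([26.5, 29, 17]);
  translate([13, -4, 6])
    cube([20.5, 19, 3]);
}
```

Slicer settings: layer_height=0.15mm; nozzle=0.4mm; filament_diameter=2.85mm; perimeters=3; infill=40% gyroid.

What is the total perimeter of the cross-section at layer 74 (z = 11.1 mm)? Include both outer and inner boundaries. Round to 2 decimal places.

36.00 mm

At z = 11.1 mm: the cube is present — its section is the full 9.5×8.5 rectangle (perimeter 36.00 mm); the cube at (12, 2.5) does not reach this height (z outside [1, 11]); the cube at (10, 2.5) (footprint 26.5×29) is included at this height (perimeter 111.00 mm); the cube at (13, -4) does not reach this height (z outside [6, 9]); After the difference (first − rest): starting from the 9.5×8.5 cube, the 26.5×29 cube at (10, 2.5) misses the remaining region (no effect) — boundary = 36.00 mm. Overall, the cross-section is a single solid region. Total boundary length (outer) = 36.00 mm.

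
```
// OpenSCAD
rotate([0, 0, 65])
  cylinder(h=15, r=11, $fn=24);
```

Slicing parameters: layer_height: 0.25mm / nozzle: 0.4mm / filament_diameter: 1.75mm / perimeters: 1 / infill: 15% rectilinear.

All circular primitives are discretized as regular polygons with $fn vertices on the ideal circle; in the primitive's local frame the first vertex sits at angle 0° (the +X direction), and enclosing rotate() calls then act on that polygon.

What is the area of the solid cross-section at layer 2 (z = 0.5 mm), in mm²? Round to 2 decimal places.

375.81 mm²

At z = 0.5 mm: the r=11 cylinder gives a regular 24-gon of circumradius 11 (constant along its height) (area = (24/2)·11.000²·sin(360°/24) = 375.81 mm²); (rotated 65° about Z; rotation is an isometry so areas/perimeters/island counts are preserved). Overall, the cross-section is a single solid region. Net area = 375.81 mm².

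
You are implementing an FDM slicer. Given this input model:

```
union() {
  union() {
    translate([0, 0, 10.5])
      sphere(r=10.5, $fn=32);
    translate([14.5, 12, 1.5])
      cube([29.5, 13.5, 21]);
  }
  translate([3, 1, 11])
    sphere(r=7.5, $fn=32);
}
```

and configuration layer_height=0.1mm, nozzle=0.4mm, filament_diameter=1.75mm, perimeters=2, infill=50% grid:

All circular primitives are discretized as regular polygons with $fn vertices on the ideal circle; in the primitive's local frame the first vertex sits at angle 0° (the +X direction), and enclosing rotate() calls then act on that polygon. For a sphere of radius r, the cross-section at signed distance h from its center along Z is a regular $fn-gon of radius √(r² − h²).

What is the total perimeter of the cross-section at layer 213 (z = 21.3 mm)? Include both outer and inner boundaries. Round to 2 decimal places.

86.00 mm

At z = 21.3 mm: the sphere is absent (|z−center|=10.800 > r=10.5); the 29.5×13.5 cube at (14.5, 12) contributes its full rectangle (perimeter 86.00 mm); Merging all regions: only the 29.5×13.5 cube at (14.5, 12) is present, so the union is just that shape — boundary = 86.00 mm; the sphere at (3, 1) does not reach this height (|z−center|=10.300 > r=7.5); Merging all regions: only the result so far is present, so the union is just that shape — boundary = 86.00 mm. Overall, the cross-section is a single solid region. Total boundary length (outer) = 86.00 mm.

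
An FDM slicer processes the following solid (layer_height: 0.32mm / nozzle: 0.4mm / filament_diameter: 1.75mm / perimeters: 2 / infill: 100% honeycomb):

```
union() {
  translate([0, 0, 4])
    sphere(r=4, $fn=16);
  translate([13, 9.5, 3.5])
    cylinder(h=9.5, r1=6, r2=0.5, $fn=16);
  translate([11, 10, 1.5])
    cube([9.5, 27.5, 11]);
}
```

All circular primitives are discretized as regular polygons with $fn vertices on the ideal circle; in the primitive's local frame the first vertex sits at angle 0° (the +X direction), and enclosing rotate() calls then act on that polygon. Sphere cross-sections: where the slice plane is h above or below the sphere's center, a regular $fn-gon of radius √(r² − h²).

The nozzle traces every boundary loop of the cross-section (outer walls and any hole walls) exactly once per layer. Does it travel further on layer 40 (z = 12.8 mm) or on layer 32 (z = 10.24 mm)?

layer 32 (z = 10.24 mm)

Layer 40 (z = 12.8): the sphere does not reach this height (|z−center|=8.800 > r=4); the cone at (13, 9.5) contributes a regular 16-gon of circumradius 0.616 (interpolated between r1=6 and r2=0.5 at t=0.979) (perimeter = 2·16·0.616·sin(180°/16) = 3.84 mm); the cube at (11, 10) does not reach this height (z outside [1.5, 12.5]); Taking the union: only the cone at (13, 9.5) is present, so the union is just that shape — boundary = 3.84 mm. So its perimeter = 3.84 mm. Layer 32 (z = 10.24): the sphere is absent (|z−center|=6.240 > r=4); the cone at (13, 9.5) (r1=6→r2=0.5) has section circumradius 2.098 here — a regular 16-gon (perimeter = 2·16·2.098·sin(180°/16) = 13.10 mm); the 9.5×27.5 cube at (11, 10) contributes its full rectangle (perimeter 74.00 mm); Taking the union: the regions partially overlap (shared area 4.69 mm²), so the edge portions inside another operand are dropped and the merged outline is re-measured after clipping — boundary = 77.57 mm. So its perimeter = 77.57 mm. Layer 32 is larger (77.57 vs 3.84 mm).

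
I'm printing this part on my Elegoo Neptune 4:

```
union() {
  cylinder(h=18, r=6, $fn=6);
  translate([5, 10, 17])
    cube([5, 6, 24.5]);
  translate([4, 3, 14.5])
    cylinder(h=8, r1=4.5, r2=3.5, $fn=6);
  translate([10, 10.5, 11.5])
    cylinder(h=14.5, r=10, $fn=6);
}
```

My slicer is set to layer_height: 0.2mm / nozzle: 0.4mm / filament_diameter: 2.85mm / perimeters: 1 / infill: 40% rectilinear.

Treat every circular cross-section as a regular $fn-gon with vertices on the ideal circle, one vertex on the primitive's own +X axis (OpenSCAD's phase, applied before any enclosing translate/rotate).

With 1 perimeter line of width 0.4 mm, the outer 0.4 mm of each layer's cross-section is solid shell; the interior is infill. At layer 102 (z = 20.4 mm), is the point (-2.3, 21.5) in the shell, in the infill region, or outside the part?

At z = 20.4 mm: the cylinder does not reach this height (z outside [0, 18]); the cube at (5, 10) is present — its section is the full 5×6 rectangle; the cone at (4, 3): at t=0.737 of its height the radius interpolates to r₁+(r₂−r₁)t = 3.763, giving a regular 6-gon of that circumradius; the r=10 cylinder at (10, 10.5) contributes a regular 6-gon of circumradius 10; Merging all regions: the regions partially overlap (shared area 44.39 mm²), so overlapping operands fuse into one piece — 1 connected region. Overall, the cross-section is a single solid region. The nearest boundary edge runs (0.00, 10.50)→(5.00, 19.16); distance from the point to it = 7.49 mm. The point is not inside any of the regions above, so it lies outside the cross-section (7.49 mm from the nearest boundary).

outside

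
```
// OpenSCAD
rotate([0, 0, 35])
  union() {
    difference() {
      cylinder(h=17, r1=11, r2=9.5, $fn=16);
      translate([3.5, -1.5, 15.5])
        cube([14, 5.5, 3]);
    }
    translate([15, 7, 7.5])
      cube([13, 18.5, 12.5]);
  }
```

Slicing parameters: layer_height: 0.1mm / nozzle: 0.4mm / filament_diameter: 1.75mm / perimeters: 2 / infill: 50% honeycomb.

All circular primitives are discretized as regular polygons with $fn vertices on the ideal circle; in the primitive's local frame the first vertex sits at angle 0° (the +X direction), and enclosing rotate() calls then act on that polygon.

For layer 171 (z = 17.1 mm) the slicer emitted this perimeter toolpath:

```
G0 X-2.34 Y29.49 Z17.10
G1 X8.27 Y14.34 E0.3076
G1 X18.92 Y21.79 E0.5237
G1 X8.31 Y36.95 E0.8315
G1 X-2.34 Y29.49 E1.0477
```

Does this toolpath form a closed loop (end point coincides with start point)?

yes

Start point (G0): (-2.34, 29.49). End point (last G1): the path returns to the start — closed.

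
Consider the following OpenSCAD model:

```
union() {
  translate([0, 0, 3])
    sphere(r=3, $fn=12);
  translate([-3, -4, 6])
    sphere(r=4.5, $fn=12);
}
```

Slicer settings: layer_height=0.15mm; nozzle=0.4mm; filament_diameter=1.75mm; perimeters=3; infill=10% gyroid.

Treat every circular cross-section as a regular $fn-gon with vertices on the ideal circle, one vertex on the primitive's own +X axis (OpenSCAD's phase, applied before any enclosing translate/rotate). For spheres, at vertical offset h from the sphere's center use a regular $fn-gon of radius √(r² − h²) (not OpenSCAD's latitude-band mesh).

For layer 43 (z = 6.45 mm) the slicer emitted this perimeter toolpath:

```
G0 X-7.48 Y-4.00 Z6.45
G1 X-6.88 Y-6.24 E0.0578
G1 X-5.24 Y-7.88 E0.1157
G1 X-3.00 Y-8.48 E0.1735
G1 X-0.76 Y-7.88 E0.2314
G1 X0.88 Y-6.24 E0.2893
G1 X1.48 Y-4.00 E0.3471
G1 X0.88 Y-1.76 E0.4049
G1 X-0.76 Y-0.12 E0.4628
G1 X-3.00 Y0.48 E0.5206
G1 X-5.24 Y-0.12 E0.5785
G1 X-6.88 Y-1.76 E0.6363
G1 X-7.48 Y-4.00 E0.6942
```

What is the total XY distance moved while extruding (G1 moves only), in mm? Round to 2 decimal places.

Sum the Euclidean lengths of each G1 segment: total = 27.83 mm.

27.83 mm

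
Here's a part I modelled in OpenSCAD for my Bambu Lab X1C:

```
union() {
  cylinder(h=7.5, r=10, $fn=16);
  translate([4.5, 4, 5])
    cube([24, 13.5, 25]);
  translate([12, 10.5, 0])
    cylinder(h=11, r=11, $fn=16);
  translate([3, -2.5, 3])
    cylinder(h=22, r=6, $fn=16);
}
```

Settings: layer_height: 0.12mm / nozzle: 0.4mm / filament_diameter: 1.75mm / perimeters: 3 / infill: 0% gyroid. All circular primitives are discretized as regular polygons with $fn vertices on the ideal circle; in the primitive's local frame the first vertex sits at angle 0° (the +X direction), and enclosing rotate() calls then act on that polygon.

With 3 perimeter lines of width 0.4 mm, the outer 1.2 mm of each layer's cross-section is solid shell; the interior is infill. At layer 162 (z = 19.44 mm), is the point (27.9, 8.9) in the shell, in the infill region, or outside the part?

At z = 19.44 mm: the cylinder is not intersected at this z (z outside [0, 7.5]); the 24×13.5 cube at (4.5, 4) contributes its full rectangle; the cylinder at (12, 10.5) is not intersected at this z (z outside [0, 11]); the r=6 cylinder at (3, -2.5) gives a regular 16-gon of circumradius 6 (constant along its height); Merging all regions: the 2 present regions are separate (no shared area or edge), so areas and boundary lengths simply add and each stays a separate island — 2 connected regions. Overall, the cross-section has 2 separate islands. The nearest boundary edge runs (28.50, 17.50)→(28.50, 4.00); distance from the point to it = 0.60 mm. (Shell/infill is judged within the island containing the point — the largest one.) The point is inside the cross-section, 0.60 mm from the nearest boundary — within the 1.2 mm shell band (3 × 0.4).

shell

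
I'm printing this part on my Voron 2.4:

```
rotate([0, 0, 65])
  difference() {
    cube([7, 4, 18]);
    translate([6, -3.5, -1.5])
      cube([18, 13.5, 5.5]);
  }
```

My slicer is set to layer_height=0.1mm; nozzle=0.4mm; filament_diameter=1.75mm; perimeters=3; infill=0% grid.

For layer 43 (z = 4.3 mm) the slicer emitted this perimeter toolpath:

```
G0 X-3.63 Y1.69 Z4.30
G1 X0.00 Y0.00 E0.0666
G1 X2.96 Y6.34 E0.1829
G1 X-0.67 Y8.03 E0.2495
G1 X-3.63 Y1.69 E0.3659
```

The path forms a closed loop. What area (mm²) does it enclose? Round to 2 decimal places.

28.02 mm²

Apply the shoelace formula to the sequence of (X, Y) vertices; enclosed area = 28.02 mm².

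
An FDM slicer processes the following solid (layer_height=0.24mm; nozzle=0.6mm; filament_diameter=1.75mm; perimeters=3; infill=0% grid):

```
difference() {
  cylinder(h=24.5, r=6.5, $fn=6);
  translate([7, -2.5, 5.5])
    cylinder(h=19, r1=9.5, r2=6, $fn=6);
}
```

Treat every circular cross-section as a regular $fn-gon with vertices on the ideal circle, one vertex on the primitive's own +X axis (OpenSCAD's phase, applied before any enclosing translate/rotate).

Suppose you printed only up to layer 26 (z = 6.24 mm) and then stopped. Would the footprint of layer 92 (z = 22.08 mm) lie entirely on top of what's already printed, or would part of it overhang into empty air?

Compare the two slices. At z = 6.24: the r=6.5 cylinder gives a regular 6-gon of circumradius 6.5 (constant along its height) (area = (6/2)·6.500²·sin(360°/6) = 109.77 mm²); the cone at (7, -2.5) contributes a regular 6-gon of circumradius 9.364 (interpolated between r1=9.5 and r2=6 at t=0.039) (area = (6/2)·9.364²·sin(360°/6) = 227.80 mm²); Taking the first minus the rest: starting from the r=6.5 cylinder (109.77 mm²), the cone at (7, -2.5) partially overlaps it — only the 59.57 mm² overlap (of its 227.80 mm²) is removed, clipping the outline — area = 50.20 mm². At z = 22.08: the cylinder: section is a regular 6-gon, circumradius r=6.5 (area = (6/2)·6.500²·sin(360°/6) = 109.77 mm²); the cone at (7, -2.5): at t=0.873 of its height the radius interpolates to r₁+(r₂−r₁)t = 6.446, giving a regular 6-gon of that circumradius (area = (6/2)·6.446²·sin(360°/6) = 107.95 mm²); Taking the first minus the rest: starting from the r=6.5 cylinder (109.77 mm²), the cone at (7, -2.5) partially overlaps it — only the 28.08 mm² overlap (of its 107.95 mm²) is removed, clipping the outline — area = 81.68 mm². Checking containment: at z = 22.08 the cross-section extends beyond the z = 6.24 cross-section by about 31.49 mm².

part overhangs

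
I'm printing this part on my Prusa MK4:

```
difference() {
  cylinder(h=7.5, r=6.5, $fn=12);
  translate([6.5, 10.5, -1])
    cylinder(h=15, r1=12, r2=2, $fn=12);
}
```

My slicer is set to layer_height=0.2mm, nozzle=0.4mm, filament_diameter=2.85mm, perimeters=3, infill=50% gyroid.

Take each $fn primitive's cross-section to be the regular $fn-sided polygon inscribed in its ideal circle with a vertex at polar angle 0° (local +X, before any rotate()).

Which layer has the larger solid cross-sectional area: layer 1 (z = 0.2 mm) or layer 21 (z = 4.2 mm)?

Layer 1 (z = 0.2): the cylinder: section is a regular 12-gon, circumradius r=6.5 (area = (12/2)·6.500²·sin(360°/12) = 126.75 mm²); the cone at (6.5, 10.5) (r1=12→r2=2) has section circumradius 11.200 here — a regular 12-gon (area = (12/2)·11.200²·sin(360°/12) = 376.32 mm²); Subtracting the remaining from the first: starting from the r=6.5 cylinder (126.75 mm²), the cone at (6.5, 10.5) partially overlaps it — only the 39.15 mm² overlap (of its 376.32 mm²) is removed, clipping the outline — area = 87.60 mm². So its area = 87.60 mm². Layer 21 (z = 4.2): the cylinder: section is a regular 12-gon, circumradius r=6.5 (area = (12/2)·6.500²·sin(360°/12) = 126.75 mm²); the cone at (6.5, 10.5): at t=0.347 of its height the radius interpolates to r₁+(r₂−r₁)t = 8.533, giving a regular 12-gon of that circumradius (area = (12/2)·8.533²·sin(360°/12) = 218.45 mm²); After the difference (first − rest): starting from the r=6.5 cylinder (126.75 mm²), the cone at (6.5, 10.5) partially overlaps it — only the 12.50 mm² overlap (of its 218.45 mm²) is removed, clipping the outline — area = 114.25 mm². So its area = 114.25 mm². Layer 21 is larger (114.25 vs 87.60 mm²).

layer 21 (z = 4.2 mm)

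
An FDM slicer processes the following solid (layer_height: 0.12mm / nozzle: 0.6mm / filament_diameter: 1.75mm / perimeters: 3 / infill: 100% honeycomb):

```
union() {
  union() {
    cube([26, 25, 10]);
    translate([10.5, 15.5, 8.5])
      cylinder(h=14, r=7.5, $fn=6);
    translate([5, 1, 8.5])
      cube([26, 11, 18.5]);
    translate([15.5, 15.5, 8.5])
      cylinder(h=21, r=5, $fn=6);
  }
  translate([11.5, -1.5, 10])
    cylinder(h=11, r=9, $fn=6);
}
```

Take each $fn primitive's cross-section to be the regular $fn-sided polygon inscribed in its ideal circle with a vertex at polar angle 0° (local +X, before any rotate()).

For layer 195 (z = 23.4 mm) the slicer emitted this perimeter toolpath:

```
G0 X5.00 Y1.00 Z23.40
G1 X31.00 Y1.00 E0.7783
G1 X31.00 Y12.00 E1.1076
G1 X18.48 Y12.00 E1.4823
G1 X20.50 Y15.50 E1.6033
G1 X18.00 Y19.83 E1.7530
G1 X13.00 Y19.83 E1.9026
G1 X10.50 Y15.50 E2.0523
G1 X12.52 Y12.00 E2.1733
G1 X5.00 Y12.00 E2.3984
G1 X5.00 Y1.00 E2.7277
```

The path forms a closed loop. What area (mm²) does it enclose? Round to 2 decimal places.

346.40 mm²

Apply the shoelace formula to the sequence of (X, Y) vertices; enclosed area = 346.40 mm².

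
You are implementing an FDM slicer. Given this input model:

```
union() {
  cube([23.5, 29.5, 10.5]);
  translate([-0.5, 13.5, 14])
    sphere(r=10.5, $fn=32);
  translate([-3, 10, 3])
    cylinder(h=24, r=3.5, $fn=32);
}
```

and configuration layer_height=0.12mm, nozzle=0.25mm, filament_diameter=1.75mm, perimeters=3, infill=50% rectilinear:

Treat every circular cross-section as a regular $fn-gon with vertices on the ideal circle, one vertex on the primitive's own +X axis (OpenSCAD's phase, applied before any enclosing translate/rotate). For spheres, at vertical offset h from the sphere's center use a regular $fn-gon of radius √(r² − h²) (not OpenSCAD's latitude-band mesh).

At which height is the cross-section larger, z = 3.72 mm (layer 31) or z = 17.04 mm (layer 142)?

layer 31 (z = 3.72 mm)

Layer 31 (z = 3.72): the cube (footprint 23.5×29.5) is included at this height (area 693.25 mm²); the sphere at (-0.5, 13.5): section is a regular 32-gon, circumradius = √(r²−h²) = √(10.5²−10.28²) = 2.138 (area = (32/2)·2.138²·sin(360°/32) = 14.27 mm²); the r=3.5 cylinder at (-3, 10) contributes a regular 32-gon of circumradius 3.5 (area = (32/2)·3.500²·sin(360°/32) = 38.24 mm²); Taking the union: the regions partially overlap — summed areas 745.76 mm² minus the doubly-counted overlap 9.30 mm² gives 736.46 mm² — area = 736.46 mm². So its area = 736.46 mm². Layer 142 (z = 17.04): the cube is not intersected at this z (z outside [0, 10.5]); the sphere at (-0.5, 13.5): section is a regular 32-gon, circumradius = √(r²−h²) = √(10.5²−3.04²) = 10.050 (area = (32/2)·10.050²·sin(360°/32) = 315.29 mm²); the r=3.5 cylinder at (-3, 10) gives a regular 32-gon of circumradius 3.5 (constant along its height) (area = (32/2)·3.500²·sin(360°/32) = 38.24 mm²); Merging all regions: the r=3.5 cylinder at (-3, 10) lies entirely inside the r=10.5 sphere at (-0.5, 13.5), so the union is just the r=10.5 sphere at (-0.5, 13.5) — area = 315.29 mm². So its area = 315.29 mm². Layer 31 is larger (736.46 vs 315.29 mm²).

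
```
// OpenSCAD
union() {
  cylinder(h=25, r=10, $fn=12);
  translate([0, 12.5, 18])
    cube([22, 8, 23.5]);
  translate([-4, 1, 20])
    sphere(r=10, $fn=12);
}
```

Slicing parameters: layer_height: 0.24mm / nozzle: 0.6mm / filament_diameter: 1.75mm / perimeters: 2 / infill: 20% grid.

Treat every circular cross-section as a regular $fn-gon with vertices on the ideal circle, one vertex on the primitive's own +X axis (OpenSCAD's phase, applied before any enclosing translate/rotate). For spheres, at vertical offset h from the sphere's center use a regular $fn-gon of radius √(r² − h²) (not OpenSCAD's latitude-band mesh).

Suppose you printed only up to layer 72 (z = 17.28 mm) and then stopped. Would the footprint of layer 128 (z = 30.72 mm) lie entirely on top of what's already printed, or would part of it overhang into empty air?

part overhangs

Compare the two slices. At z = 17.28: the r=10 cylinder gives a regular 12-gon of circumradius 10 (constant along its height) (area = (12/2)·10.000²·sin(360°/12) = 300.00 mm²); the cube at (0, 12.5) does not reach this height (z outside [18, 41.5]); the r=10 sphere at (-4, 1) contributes a regular 12-gon of circumradius √(10²−2.72²) = 9.623 (area = (12/2)·9.623²·sin(360°/12) = 277.80 mm²); Merging all regions: the regions partially overlap — summed areas 577.80 mm² minus the doubly-counted overlap 210.14 mm² gives 367.66 mm² — area = 367.66 mm². At z = 30.72: the cylinder is not intersected at this z (z outside [0, 25]); the 22×8 cube at (0, 12.5) contributes its full rectangle (area 176.00 mm²); the sphere at (-4, 1) is not intersected at this z (|z−center|=10.720 > r=10); Combining (union): only the 22×8 cube at (0, 12.5) is present, so the union is just that shape — area = 176.00 mm². Checking containment: at z = 30.72 the cross-section extends beyond the z = 17.28 cross-section by about 176.00 mm².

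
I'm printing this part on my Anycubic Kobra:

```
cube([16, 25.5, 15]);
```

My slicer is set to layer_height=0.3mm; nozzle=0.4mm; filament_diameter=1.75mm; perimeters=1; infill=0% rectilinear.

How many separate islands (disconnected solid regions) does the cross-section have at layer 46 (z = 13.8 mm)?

At z = 13.8 mm: the cube (footprint 16×25.5) is included at this height. Overall, the cross-section is a single solid region. Island count = 1.

1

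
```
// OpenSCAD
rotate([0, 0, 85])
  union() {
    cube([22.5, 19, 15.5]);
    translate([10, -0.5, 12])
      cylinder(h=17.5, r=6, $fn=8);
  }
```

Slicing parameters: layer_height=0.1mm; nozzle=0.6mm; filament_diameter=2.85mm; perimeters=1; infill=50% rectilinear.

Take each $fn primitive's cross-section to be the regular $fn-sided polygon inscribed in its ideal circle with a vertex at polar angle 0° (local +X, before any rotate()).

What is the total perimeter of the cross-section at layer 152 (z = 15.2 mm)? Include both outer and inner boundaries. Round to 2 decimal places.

At z = 15.2 mm: the 22.5×19 cube contributes its full rectangle (perimeter 83.00 mm); the r=6 cylinder at (10, -0.5) gives a regular 8-gon of circumradius 6 (constant along its height) (perimeter = 2·8·6.000·sin(180°/8) = 36.74 mm); Combining (union): the regions partially overlap (shared area 45.02 mm²), so the edge portions inside another operand are dropped and the merged outline is re-measured after clipping — boundary = 90.87 mm; (whole slice rotated 85° about Z — lengths, areas and connectivity unchanged). Overall, the cross-section is a single solid region. Total boundary length (outer) = 90.87 mm.

90.87 mm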